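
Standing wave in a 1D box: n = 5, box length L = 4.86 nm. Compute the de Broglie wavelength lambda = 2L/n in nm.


lambda = 2L / n
= 2 * 4.86 / 5
= 9.72 / 5
= 1.944 nm

1.944


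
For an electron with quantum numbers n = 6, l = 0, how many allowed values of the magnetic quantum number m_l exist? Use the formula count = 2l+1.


m_l ranges from -l to +l in integer steps
So m_l goes from -0 to +0
Count = 2l + 1 = 2*0 + 1
= 1

1


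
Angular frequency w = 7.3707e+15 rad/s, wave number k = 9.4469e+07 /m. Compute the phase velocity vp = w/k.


vp = w / k
= 7.3707e+15 / 9.4469e+07
= 7.8022e+07 m/s

7.8022e+07


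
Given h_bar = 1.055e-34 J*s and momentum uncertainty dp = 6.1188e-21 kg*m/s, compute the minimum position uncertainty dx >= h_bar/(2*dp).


dx = h_bar / (2 * dp)
= 1.055e-34 / (2 * 6.1188e-21)
= 1.055e-34 / 1.2238e-20
= 8.6210e-15 m

8.6210e-15


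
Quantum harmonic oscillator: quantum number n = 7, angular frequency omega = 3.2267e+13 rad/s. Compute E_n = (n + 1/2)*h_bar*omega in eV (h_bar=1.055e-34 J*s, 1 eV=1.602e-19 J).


E = (n + 1/2) * h_bar * omega
= (7 + 0.5) * 1.055e-34 * 3.2267e+13
= 7.5 * 3.4042e-21
= 2.5531e-20 J
= 0.1594 eV

0.1594


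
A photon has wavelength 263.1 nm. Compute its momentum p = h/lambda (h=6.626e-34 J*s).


p = h / lambda
= 6.626e-34 / (263.1e-9)
= 6.626e-34 / 2.6310e-07
= 2.5184e-27 kg*m/s

2.5184e-27


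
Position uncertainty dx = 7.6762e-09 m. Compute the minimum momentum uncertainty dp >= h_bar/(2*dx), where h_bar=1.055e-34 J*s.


dp = h_bar / (2 * dx)
= 1.055e-34 / (2 * 7.6762e-09)
= 1.055e-34 / 1.5352e-08
= 6.8719e-27 kg*m/s

6.8719e-27


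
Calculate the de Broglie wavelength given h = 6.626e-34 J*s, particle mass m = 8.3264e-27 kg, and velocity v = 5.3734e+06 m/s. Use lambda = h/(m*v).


lambda = h / (m * v)
= 6.626e-34 / (8.3264e-27 * 5.3734e+06)
= 6.626e-34 / 4.4741e-20
= 1.4810e-14 m

1.4810e-14


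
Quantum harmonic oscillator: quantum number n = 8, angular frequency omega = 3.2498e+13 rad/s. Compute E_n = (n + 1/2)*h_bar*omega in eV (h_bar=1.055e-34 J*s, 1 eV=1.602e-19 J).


E = (n + 1/2) * h_bar * omega
= (8 + 0.5) * 1.055e-34 * 3.2498e+13
= 8.5 * 3.4285e-21
= 2.9143e-20 J
= 0.1819 eV

0.1819


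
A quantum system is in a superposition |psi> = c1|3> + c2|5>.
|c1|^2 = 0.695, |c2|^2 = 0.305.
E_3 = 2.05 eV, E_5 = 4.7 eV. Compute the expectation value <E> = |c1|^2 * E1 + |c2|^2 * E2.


<E> = |c1|^2 * E1 + |c2|^2 * E2
= 0.695 * 2.05 + 0.305 * 4.7
= 1.4247 + 1.4335
= 2.8582 eV

2.8582


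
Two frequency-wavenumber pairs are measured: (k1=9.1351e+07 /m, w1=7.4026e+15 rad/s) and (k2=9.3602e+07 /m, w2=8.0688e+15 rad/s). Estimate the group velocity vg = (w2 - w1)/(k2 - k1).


vg = (w2 - w1) / (k2 - k1)
= (8.0688e+15 - 7.4026e+15) / (9.3602e+07 - 9.1351e+07)
= 6.6620e+14 / 2.2510e+06
= 2.9596e+08 m/s

2.9596e+08


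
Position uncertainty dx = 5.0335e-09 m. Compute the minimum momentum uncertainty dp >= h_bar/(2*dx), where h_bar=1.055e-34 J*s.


dp = h_bar / (2 * dx)
= 1.055e-34 / (2 * 5.0335e-09)
= 1.055e-34 / 1.0067e-08
= 1.0480e-26 kg*m/s

1.0480e-26


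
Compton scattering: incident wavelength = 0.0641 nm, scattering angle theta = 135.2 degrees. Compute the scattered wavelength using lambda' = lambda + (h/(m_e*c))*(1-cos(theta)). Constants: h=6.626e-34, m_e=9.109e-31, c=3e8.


Compton wavelength: h/(m_e*c) = 2.4247e-12 m
d_lambda = 2.4247e-12 * (1 - cos(135.2 deg))
= 2.4247e-12 * 1.709571
= 4.1452e-12 m = 0.004145 nm
lambda' = 0.0641 + 0.004145
= 0.068245 nm

0.068245


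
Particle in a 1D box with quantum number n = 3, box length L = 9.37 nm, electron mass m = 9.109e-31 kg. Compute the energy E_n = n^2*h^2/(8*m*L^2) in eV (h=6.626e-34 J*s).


E = n^2 * h^2 / (8 * m * L^2)
= 3^2 * (6.626e-34)^2 / (8 * 9.109e-31 * (9.37e-9)^2)
= 9 * 4.3904e-67 / (8 * 9.109e-31 * 8.7797e-17)
= 6.1760e-21 J
= 0.0386 eV

0.0386


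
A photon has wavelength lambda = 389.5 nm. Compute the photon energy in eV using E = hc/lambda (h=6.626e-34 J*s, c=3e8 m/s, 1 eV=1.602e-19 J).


E = hc / lambda
= (6.626e-34)(3e8) / (389.5e-9)
= 1.9878e-25 / 3.8950e-07
= 5.1035e-19 J
Converting to eV: 5.1035e-19 / 1.602e-19
= 3.1857 eV

3.1857


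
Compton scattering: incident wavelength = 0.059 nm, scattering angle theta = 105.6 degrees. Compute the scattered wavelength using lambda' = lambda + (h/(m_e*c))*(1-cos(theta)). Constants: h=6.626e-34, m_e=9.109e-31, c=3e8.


Compton wavelength: h/(m_e*c) = 2.4247e-12 m
d_lambda = 2.4247e-12 * (1 - cos(105.6 deg))
= 2.4247e-12 * 1.26892
= 3.0768e-12 m = 0.003077 nm
lambda' = 0.059 + 0.003077
= 0.062077 nm

0.062077


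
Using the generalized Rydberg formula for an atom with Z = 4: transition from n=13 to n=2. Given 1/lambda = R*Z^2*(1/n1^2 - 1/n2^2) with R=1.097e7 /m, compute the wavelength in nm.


1/lambda = R * Z^2 * (1/n1^2 - 1/n2^2)
= 1.097e7 * 4^2 * (1/2^2 - 1/13^2)
= 1.097e7 * 16 * (0.25 - 0.005917)
= 4.2841e+07 /m
lambda = 1 / 4.2841e+07
= 23.3419 nm

23.3419


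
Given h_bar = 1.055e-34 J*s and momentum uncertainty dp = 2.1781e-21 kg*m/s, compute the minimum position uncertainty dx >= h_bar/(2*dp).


dx = h_bar / (2 * dp)
= 1.055e-34 / (2 * 2.1781e-21)
= 1.055e-34 / 4.3562e-21
= 2.4218e-14 m

2.4218e-14


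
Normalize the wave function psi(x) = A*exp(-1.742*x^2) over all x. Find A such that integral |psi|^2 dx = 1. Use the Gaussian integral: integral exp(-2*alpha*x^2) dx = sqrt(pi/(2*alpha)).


integral |psi|^2 dx = A^2 * sqrt(pi/(2*alpha)) = 1
A^2 = sqrt(2*alpha/pi)
= sqrt(2 * 1.742 / pi)
= 1.053087
A = sqrt(1.053087)
= 1.0262

1.0262


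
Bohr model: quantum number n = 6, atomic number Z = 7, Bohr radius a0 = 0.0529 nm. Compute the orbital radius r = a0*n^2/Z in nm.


r = a0 * n^2 / Z
= 0.0529 * 6^2 / 7
= 0.0529 * 36 / 7
= 0.2721 nm

0.2721


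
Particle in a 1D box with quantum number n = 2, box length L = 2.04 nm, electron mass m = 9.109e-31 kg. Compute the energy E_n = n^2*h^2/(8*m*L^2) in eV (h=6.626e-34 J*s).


E = n^2 * h^2 / (8 * m * L^2)
= 2^2 * (6.626e-34)^2 / (8 * 9.109e-31 * (2.04e-9)^2)
= 4 * 4.3904e-67 / (8 * 9.109e-31 * 4.1616e-18)
= 5.7908e-20 J
= 0.3615 eV

0.3615


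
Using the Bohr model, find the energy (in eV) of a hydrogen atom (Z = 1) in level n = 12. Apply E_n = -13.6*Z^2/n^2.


E_n = -13.6 * Z^2 / n^2
= -13.6 * 1^2 / 12^2
= -13.6 * 1 / 144
= -0.0944 eV

-0.0944


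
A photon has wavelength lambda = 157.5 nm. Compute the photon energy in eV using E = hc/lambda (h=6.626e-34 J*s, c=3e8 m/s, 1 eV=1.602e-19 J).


E = hc / lambda
= (6.626e-34)(3e8) / (157.5e-9)
= 1.9878e-25 / 1.5750e-07
= 1.2621e-18 J
Converting to eV: 1.2621e-18 / 1.602e-19
= 7.8782 eV

7.8782


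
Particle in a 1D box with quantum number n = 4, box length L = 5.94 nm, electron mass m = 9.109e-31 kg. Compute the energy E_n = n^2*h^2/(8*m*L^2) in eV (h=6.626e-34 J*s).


E = n^2 * h^2 / (8 * m * L^2)
= 4^2 * (6.626e-34)^2 / (8 * 9.109e-31 * (5.94e-9)^2)
= 16 * 4.3904e-67 / (8 * 9.109e-31 * 3.5284e-17)
= 2.7321e-20 J
= 0.1705 eV

0.1705


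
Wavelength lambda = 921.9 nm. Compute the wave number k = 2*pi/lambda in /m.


k = 2 * pi / lambda
= 6.2832 / (921.9e-9)
= 6.2832 / 9.2190e-07
= 6.8155e+06 /m

6.8155e+06


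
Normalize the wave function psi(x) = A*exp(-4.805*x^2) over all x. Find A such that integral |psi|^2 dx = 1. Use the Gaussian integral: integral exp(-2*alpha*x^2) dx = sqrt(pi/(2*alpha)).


integral |psi|^2 dx = A^2 * sqrt(pi/(2*alpha)) = 1
A^2 = sqrt(2*alpha/pi)
= sqrt(2 * 4.805 / pi)
= 1.748988
A = sqrt(1.748988)
= 1.3225

1.3225


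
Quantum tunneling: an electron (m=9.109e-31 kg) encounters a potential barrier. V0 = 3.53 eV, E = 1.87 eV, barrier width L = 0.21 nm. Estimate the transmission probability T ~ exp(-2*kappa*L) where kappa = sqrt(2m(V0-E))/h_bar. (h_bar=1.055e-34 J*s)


V0 - E = 1.66 eV = 2.6593e-19 J
kappa = sqrt(2 * m * (V0-E)) / h_bar
= sqrt(2 * 9.109e-31 * 2.6593e-19) / 1.055e-34
= 6.5976e+09 /m
2*kappa*L = 2 * 6.5976e+09 * 0.21e-9
= 2.771
T = exp(-2.771) = 6.260099e-02

6.260099e-02


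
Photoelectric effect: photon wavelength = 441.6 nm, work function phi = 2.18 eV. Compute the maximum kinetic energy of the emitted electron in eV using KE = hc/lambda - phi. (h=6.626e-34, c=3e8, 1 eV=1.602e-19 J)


E_photon = hc / lambda
= (6.626e-34)(3e8) / (441.6e-9)
= 4.5014e-19 J
= 2.8098 eV
KE = E_photon - phi
= 2.8098 - 2.18
= 0.6298 eV

0.6298


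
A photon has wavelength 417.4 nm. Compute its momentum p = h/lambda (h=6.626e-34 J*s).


p = h / lambda
= 6.626e-34 / (417.4e-9)
= 6.626e-34 / 4.1740e-07
= 1.5874e-27 kg*m/s

1.5874e-27


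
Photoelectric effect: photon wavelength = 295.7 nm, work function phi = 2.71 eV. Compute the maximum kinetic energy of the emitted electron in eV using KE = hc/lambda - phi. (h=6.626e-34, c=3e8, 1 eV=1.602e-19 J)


E_photon = hc / lambda
= (6.626e-34)(3e8) / (295.7e-9)
= 6.7224e-19 J
= 4.1962 eV
KE = E_photon - phi
= 4.1962 - 2.71
= 1.4862 eV

1.4862


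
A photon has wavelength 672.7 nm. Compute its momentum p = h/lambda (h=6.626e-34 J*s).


p = h / lambda
= 6.626e-34 / (672.7e-9)
= 6.626e-34 / 6.7270e-07
= 9.8499e-28 kg*m/s

9.8499e-28


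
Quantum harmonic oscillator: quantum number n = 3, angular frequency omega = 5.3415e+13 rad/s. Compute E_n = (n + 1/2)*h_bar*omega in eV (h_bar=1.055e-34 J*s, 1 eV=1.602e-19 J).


E = (n + 1/2) * h_bar * omega
= (3 + 0.5) * 1.055e-34 * 5.3415e+13
= 3.5 * 5.6353e-21
= 1.9723e-20 J
= 0.1231 eV

0.1231


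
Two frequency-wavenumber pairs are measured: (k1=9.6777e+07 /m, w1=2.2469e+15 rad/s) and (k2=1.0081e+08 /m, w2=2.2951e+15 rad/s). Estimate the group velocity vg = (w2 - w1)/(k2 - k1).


vg = (w2 - w1) / (k2 - k1)
= (2.2951e+15 - 2.2469e+15) / (1.0081e+08 - 9.6777e+07)
= 4.8200e+13 / 4.0330e+06
= 1.1951e+07 m/s

1.1951e+07


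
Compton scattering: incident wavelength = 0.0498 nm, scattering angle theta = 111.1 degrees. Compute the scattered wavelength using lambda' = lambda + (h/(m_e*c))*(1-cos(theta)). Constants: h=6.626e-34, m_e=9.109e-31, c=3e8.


Compton wavelength: h/(m_e*c) = 2.4247e-12 m
d_lambda = 2.4247e-12 * (1 - cos(111.1 deg))
= 2.4247e-12 * 1.359997
= 3.2976e-12 m = 0.003298 nm
lambda' = 0.0498 + 0.003298
= 0.053098 nm

0.053098


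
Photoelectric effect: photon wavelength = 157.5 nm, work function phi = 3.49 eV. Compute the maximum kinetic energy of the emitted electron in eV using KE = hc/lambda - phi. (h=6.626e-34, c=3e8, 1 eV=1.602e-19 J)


E_photon = hc / lambda
= (6.626e-34)(3e8) / (157.5e-9)
= 1.2621e-18 J
= 7.8782 eV
KE = E_photon - phi
= 7.8782 - 3.49
= 4.3882 eV

4.3882


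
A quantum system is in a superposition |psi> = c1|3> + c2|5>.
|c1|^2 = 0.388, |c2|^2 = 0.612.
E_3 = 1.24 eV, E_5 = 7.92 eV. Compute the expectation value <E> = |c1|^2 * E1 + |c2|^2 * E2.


<E> = |c1|^2 * E1 + |c2|^2 * E2
= 0.388 * 1.24 + 0.612 * 7.92
= 0.4811 + 4.847
= 5.3282 eV

5.3282


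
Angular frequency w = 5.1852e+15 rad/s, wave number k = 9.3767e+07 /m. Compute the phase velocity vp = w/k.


vp = w / k
= 5.1852e+15 / 9.3767e+07
= 5.5299e+07 m/s

5.5299e+07


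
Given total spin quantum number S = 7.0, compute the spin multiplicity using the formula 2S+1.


Spin multiplicity = 2S + 1
= 2 * 7.0 + 1
= 14.0 + 1
= 15

15


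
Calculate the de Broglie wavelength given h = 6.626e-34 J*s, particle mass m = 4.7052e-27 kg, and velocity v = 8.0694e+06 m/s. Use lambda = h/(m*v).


lambda = h / (m * v)
= 6.626e-34 / (4.7052e-27 * 8.0694e+06)
= 6.626e-34 / 3.7968e-20
= 1.7451e-14 m

1.7451e-14


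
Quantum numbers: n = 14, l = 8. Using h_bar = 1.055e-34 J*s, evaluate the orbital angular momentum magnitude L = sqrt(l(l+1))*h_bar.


L = sqrt(l*(l+1)) * h_bar
= sqrt(8 * 9) * 1.055e-34
= sqrt(72) * 1.055e-34
= 8.4853 * 1.055e-34
= 8.9520e-34 J*s

8.9520e-34


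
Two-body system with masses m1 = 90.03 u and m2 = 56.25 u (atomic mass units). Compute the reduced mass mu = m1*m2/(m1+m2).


mu = m1 * m2 / (m1 + m2)
= 90.03 * 56.25 / (90.03 + 56.25)
= 5064.1875 / 146.28
= 34.6198 u

34.6198


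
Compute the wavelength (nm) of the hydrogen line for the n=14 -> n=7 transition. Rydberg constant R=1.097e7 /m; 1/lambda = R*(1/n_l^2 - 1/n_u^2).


1/lambda = R * (1/n_l^2 - 1/n_u^2)
= 1.097e7 * (1/7^2 - 1/14^2)
= 1.097e7 * (0.020408 - 0.005102)
= 1.097e7 * 0.015306
= 1.6791e+05 /m
lambda = 1 / 1.6791e+05 = 5955.6366 nm

5955.6366


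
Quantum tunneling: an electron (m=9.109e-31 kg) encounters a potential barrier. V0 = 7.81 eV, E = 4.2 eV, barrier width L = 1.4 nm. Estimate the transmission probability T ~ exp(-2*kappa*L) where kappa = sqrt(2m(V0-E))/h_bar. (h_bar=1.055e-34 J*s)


V0 - E = 3.61 eV = 5.7832e-19 J
kappa = sqrt(2 * m * (V0-E)) / h_bar
= sqrt(2 * 9.109e-31 * 5.7832e-19) / 1.055e-34
= 9.7293e+09 /m
2*kappa*L = 2 * 9.7293e+09 * 1.4e-9
= 27.2421
T = exp(-27.2421) = 1.475370e-12

1.475370e-12


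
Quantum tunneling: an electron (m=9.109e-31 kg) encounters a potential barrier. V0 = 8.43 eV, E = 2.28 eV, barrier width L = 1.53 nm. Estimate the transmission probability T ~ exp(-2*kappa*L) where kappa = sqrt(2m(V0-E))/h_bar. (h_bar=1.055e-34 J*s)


V0 - E = 6.15 eV = 9.8523e-19 J
kappa = sqrt(2 * m * (V0-E)) / h_bar
= sqrt(2 * 9.109e-31 * 9.8523e-19) / 1.055e-34
= 1.2699e+10 /m
2*kappa*L = 2 * 1.2699e+10 * 1.53e-9
= 38.8587
T = exp(-38.8587) = 1.330106e-17

1.330106e-17


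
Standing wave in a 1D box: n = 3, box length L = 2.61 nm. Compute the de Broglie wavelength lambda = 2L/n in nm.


lambda = 2L / n
= 2 * 2.61 / 3
= 5.22 / 3
= 1.74 nm

1.74


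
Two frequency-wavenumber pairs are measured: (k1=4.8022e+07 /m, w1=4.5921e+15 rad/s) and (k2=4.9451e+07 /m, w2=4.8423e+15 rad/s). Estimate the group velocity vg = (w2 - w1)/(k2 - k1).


vg = (w2 - w1) / (k2 - k1)
= (4.8423e+15 - 4.5921e+15) / (4.9451e+07 - 4.8022e+07)
= 2.5020e+14 / 1.4290e+06
= 1.7509e+08 m/s

1.7509e+08


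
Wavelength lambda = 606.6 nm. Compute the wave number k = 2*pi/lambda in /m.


k = 2 * pi / lambda
= 6.2832 / (606.6e-9)
= 6.2832 / 6.0660e-07
= 1.0358e+07 /m

1.0358e+07


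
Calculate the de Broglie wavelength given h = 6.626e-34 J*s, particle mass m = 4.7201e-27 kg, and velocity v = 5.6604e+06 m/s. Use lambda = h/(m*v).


lambda = h / (m * v)
= 6.626e-34 / (4.7201e-27 * 5.6604e+06)
= 6.626e-34 / 2.6718e-20
= 2.4800e-14 m

2.4800e-14


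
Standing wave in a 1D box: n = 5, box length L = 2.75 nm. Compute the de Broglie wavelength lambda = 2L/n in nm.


lambda = 2L / n
= 2 * 2.75 / 5
= 5.5 / 5
= 1.1 nm

1.1


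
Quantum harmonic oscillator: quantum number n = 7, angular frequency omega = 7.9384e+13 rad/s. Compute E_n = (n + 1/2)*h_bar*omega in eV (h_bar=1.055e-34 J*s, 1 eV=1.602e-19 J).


E = (n + 1/2) * h_bar * omega
= (7 + 0.5) * 1.055e-34 * 7.9384e+13
= 7.5 * 8.3750e-21
= 6.2813e-20 J
= 0.3921 eV

0.3921


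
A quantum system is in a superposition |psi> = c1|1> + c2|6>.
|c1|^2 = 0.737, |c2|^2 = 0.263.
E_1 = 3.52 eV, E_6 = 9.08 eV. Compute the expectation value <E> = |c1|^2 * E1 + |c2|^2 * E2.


<E> = |c1|^2 * E1 + |c2|^2 * E2
= 0.737 * 3.52 + 0.263 * 9.08
= 2.5942 + 2.388
= 4.9823 eV

4.9823


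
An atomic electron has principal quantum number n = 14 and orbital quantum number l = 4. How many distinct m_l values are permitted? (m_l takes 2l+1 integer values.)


m_l ranges from -l to +l in integer steps
So m_l goes from -4 to +4
Count = 2l + 1 = 2*4 + 1
= 9

9


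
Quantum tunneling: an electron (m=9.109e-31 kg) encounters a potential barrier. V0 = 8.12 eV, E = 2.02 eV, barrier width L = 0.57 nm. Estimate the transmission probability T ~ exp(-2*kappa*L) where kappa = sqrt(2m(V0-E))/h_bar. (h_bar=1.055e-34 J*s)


V0 - E = 6.1 eV = 9.7722e-19 J
kappa = sqrt(2 * m * (V0-E)) / h_bar
= sqrt(2 * 9.109e-31 * 9.7722e-19) / 1.055e-34
= 1.2647e+10 /m
2*kappa*L = 2 * 1.2647e+10 * 0.57e-9
= 14.4178
T = exp(-14.4178) = 5.475581e-07

5.475581e-07


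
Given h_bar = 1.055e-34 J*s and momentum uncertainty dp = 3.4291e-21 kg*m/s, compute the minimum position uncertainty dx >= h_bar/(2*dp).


dx = h_bar / (2 * dp)
= 1.055e-34 / (2 * 3.4291e-21)
= 1.055e-34 / 6.8582e-21
= 1.5383e-14 m

1.5383e-14


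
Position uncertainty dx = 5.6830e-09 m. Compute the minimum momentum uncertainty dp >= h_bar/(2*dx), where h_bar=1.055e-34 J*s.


dp = h_bar / (2 * dx)
= 1.055e-34 / (2 * 5.6830e-09)
= 1.055e-34 / 1.1366e-08
= 9.2821e-27 kg*m/s

9.2821e-27


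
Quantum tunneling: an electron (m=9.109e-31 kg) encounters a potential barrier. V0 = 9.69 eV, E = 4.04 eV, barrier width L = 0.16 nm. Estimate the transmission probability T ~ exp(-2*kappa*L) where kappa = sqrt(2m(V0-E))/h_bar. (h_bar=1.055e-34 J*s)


V0 - E = 5.65 eV = 9.0513e-19 J
kappa = sqrt(2 * m * (V0-E)) / h_bar
= sqrt(2 * 9.109e-31 * 9.0513e-19) / 1.055e-34
= 1.2172e+10 /m
2*kappa*L = 2 * 1.2172e+10 * 0.16e-9
= 3.895
T = exp(-3.895) = 2.034413e-02

2.034413e-02


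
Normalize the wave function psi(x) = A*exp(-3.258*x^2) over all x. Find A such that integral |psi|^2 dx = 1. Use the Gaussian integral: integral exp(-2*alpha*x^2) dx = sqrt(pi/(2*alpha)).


integral |psi|^2 dx = A^2 * sqrt(pi/(2*alpha)) = 1
A^2 = sqrt(2*alpha/pi)
= sqrt(2 * 3.258 / pi)
= 1.440176
A = sqrt(1.440176)
= 1.2001

1.2001


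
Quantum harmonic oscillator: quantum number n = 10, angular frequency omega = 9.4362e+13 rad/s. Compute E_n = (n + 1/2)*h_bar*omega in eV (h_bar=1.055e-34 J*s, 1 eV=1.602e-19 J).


E = (n + 1/2) * h_bar * omega
= (10 + 0.5) * 1.055e-34 * 9.4362e+13
= 10.5 * 9.9552e-21
= 1.0453e-19 J
= 0.6525 eV

0.6525


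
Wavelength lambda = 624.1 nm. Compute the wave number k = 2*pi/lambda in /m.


k = 2 * pi / lambda
= 6.2832 / (624.1e-9)
= 6.2832 / 6.2410e-07
= 1.0068e+07 /m

1.0068e+07


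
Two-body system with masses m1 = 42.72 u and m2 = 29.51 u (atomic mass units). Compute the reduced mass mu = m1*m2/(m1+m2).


mu = m1 * m2 / (m1 + m2)
= 42.72 * 29.51 / (42.72 + 29.51)
= 1260.6672 / 72.23
= 17.4535 u

17.4535


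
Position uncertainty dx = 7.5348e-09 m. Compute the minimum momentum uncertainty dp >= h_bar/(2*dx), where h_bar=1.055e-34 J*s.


dp = h_bar / (2 * dx)
= 1.055e-34 / (2 * 7.5348e-09)
= 1.055e-34 / 1.5070e-08
= 7.0008e-27 kg*m/s

7.0008e-27


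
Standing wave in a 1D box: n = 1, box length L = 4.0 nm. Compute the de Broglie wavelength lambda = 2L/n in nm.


lambda = 2L / n
= 2 * 4.0 / 1
= 8.0 / 1
= 8.0 nm

8.0


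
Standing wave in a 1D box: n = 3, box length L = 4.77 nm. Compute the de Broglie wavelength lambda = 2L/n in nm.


lambda = 2L / n
= 2 * 4.77 / 3
= 9.54 / 3
= 3.18 nm

3.18


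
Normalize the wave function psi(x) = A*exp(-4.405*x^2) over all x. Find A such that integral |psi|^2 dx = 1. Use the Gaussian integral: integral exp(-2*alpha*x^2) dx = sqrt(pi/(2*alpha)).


integral |psi|^2 dx = A^2 * sqrt(pi/(2*alpha)) = 1
A^2 = sqrt(2*alpha/pi)
= sqrt(2 * 4.405 / pi)
= 1.674607
A = sqrt(1.674607)
= 1.2941

1.2941


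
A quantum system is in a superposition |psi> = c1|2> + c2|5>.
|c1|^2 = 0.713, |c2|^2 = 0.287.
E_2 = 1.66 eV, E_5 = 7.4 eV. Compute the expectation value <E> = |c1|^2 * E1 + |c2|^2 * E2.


<E> = |c1|^2 * E1 + |c2|^2 * E2
= 0.713 * 1.66 + 0.287 * 7.4
= 1.1836 + 2.1238
= 3.3074 eV

3.3074


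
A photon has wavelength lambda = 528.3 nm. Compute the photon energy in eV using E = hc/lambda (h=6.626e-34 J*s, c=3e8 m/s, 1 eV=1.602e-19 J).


E = hc / lambda
= (6.626e-34)(3e8) / (528.3e-9)
= 1.9878e-25 / 5.2830e-07
= 3.7626e-19 J
Converting to eV: 3.7626e-19 / 1.602e-19
= 2.3487 eV

2.3487


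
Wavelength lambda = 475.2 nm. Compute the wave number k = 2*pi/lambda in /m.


k = 2 * pi / lambda
= 6.2832 / (475.2e-9)
= 6.2832 / 4.7520e-07
= 1.3222e+07 /m

1.3222e+07


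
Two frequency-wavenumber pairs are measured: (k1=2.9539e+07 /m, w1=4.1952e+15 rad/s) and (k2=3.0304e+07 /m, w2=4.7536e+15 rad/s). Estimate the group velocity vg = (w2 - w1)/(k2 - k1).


vg = (w2 - w1) / (k2 - k1)
= (4.7536e+15 - 4.1952e+15) / (3.0304e+07 - 2.9539e+07)
= 5.5840e+14 / 7.6500e+05
= 7.2993e+08 m/s

7.2993e+08


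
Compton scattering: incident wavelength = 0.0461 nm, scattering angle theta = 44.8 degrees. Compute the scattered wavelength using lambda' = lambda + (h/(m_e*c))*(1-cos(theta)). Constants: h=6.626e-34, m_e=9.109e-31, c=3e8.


Compton wavelength: h/(m_e*c) = 2.4247e-12 m
d_lambda = 2.4247e-12 * (1 - cos(44.8 deg))
= 2.4247e-12 * 0.290429
= 7.0421e-13 m = 0.000704 nm
lambda' = 0.0461 + 0.000704
= 0.046804 nm

0.046804


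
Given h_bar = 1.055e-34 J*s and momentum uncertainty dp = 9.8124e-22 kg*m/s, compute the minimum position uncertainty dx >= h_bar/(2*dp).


dx = h_bar / (2 * dp)
= 1.055e-34 / (2 * 9.8124e-22)
= 1.055e-34 / 1.9625e-21
= 5.3759e-14 m

5.3759e-14


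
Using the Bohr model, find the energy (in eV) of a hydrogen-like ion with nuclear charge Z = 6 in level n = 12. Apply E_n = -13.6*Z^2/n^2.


E_n = -13.6 * Z^2 / n^2
= -13.6 * 6^2 / 12^2
= -13.6 * 36 / 144
= -3.4 eV

-3.4


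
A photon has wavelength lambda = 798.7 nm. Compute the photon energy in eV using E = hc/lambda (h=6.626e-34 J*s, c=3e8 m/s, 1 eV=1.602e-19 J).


E = hc / lambda
= (6.626e-34)(3e8) / (798.7e-9)
= 1.9878e-25 / 7.9870e-07
= 2.4888e-19 J
Converting to eV: 2.4888e-19 / 1.602e-19
= 1.5536 eV

1.5536


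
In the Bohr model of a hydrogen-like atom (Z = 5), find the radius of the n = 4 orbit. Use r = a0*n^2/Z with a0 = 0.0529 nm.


r = a0 * n^2 / Z
= 0.0529 * 4^2 / 5
= 0.0529 * 16 / 5
= 0.1693 nm

0.1693


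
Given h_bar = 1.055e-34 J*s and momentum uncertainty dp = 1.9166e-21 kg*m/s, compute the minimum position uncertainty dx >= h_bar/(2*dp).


dx = h_bar / (2 * dp)
= 1.055e-34 / (2 * 1.9166e-21)
= 1.055e-34 / 3.8332e-21
= 2.7523e-14 m

2.7523e-14


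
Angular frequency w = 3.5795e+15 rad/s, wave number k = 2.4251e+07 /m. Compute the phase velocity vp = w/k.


vp = w / k
= 3.5795e+15 / 2.4251e+07
= 1.4760e+08 m/s

1.4760e+08


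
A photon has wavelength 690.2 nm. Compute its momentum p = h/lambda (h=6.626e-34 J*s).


p = h / lambda
= 6.626e-34 / (690.2e-9)
= 6.626e-34 / 6.9020e-07
= 9.6001e-28 kg*m/s

9.6001e-28


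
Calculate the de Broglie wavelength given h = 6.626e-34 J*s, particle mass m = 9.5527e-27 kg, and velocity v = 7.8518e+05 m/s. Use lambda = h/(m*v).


lambda = h / (m * v)
= 6.626e-34 / (9.5527e-27 * 7.8518e+05)
= 6.626e-34 / 7.5006e-21
= 8.8340e-14 m

8.8340e-14


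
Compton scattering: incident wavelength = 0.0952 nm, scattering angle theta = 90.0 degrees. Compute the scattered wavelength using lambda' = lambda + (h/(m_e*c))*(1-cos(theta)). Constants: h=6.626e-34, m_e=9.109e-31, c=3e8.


Compton wavelength: h/(m_e*c) = 2.4247e-12 m
d_lambda = 2.4247e-12 * (1 - cos(90.0 deg))
= 2.4247e-12 * 1.0
= 2.4247e-12 m = 0.002425 nm
lambda' = 0.0952 + 0.002425
= 0.097625 nm

0.097625


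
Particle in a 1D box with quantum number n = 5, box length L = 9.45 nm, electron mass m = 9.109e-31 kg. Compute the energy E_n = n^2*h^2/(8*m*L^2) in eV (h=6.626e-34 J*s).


E = n^2 * h^2 / (8 * m * L^2)
= 5^2 * (6.626e-34)^2 / (8 * 9.109e-31 * (9.45e-9)^2)
= 25 * 4.3904e-67 / (8 * 9.109e-31 * 8.9303e-17)
= 1.6866e-20 J
= 0.1053 eV

0.1053


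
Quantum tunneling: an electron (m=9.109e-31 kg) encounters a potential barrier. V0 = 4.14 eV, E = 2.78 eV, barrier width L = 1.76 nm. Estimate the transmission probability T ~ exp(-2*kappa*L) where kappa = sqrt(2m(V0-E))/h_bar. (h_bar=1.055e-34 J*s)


V0 - E = 1.36 eV = 2.1787e-19 J
kappa = sqrt(2 * m * (V0-E)) / h_bar
= sqrt(2 * 9.109e-31 * 2.1787e-19) / 1.055e-34
= 5.9717e+09 /m
2*kappa*L = 2 * 5.9717e+09 * 1.76e-9
= 21.0204
T = exp(-21.0204) = 7.429340e-10

7.429340e-10


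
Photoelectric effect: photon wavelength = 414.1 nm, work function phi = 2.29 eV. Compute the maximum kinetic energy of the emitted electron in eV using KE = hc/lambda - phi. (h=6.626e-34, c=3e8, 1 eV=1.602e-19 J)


E_photon = hc / lambda
= (6.626e-34)(3e8) / (414.1e-9)
= 4.8003e-19 J
= 2.9964 eV
KE = E_photon - phi
= 2.9964 - 2.29
= 0.7064 eV

0.7064


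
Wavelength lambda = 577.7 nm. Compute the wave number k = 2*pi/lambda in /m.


k = 2 * pi / lambda
= 6.2832 / (577.7e-9)
= 6.2832 / 5.7770e-07
= 1.0876e+07 /m

1.0876e+07


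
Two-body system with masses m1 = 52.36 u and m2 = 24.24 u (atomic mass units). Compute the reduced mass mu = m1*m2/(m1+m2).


mu = m1 * m2 / (m1 + m2)
= 52.36 * 24.24 / (52.36 + 24.24)
= 1269.2064 / 76.6
= 16.5693 u

16.5693


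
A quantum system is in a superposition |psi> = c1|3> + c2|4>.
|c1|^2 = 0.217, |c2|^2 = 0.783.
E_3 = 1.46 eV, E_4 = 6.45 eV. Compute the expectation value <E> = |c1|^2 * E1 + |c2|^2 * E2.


<E> = |c1|^2 * E1 + |c2|^2 * E2
= 0.217 * 1.46 + 0.783 * 6.45
= 0.3168 + 5.0503
= 5.3672 eV

5.3672


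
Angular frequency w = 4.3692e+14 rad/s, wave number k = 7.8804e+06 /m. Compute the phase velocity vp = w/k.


vp = w / k
= 4.3692e+14 / 7.8804e+06
= 5.5444e+07 m/s

5.5444e+07


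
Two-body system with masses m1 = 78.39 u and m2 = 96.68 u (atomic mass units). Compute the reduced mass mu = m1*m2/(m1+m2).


mu = m1 * m2 / (m1 + m2)
= 78.39 * 96.68 / (78.39 + 96.68)
= 7578.7452 / 175.07
= 43.2898 u

43.2898


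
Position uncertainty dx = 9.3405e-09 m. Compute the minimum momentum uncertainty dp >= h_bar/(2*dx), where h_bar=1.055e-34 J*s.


dp = h_bar / (2 * dx)
= 1.055e-34 / (2 * 9.3405e-09)
= 1.055e-34 / 1.8681e-08
= 5.6474e-27 kg*m/s

5.6474e-27


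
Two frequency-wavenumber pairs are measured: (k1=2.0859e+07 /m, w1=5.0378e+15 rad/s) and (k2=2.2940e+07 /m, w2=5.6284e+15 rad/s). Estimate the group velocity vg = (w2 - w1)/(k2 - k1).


vg = (w2 - w1) / (k2 - k1)
= (5.6284e+15 - 5.0378e+15) / (2.2940e+07 - 2.0859e+07)
= 5.9060e+14 / 2.0810e+06
= 2.8381e+08 m/s

2.8381e+08


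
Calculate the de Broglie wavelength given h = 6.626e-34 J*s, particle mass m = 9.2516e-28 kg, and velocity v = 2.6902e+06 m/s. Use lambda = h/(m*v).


lambda = h / (m * v)
= 6.626e-34 / (9.2516e-28 * 2.6902e+06)
= 6.626e-34 / 2.4889e-21
= 2.6623e-13 m

2.6623e-13


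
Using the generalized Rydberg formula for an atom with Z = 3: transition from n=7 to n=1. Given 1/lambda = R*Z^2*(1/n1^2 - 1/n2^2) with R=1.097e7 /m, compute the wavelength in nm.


1/lambda = R * Z^2 * (1/n1^2 - 1/n2^2)
= 1.097e7 * 3^2 * (1/1^2 - 1/7^2)
= 1.097e7 * 9 * (1.0 - 0.020408)
= 9.6715e+07 /m
lambda = 1 / 9.6715e+07
= 10.3396 nm

10.3396


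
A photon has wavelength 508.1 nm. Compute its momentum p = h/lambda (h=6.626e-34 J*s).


p = h / lambda
= 6.626e-34 / (508.1e-9)
= 6.626e-34 / 5.0810e-07
= 1.3041e-27 kg*m/s

1.3041e-27


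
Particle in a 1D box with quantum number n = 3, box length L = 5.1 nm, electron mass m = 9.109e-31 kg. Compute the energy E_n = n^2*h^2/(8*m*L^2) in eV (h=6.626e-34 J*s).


E = n^2 * h^2 / (8 * m * L^2)
= 3^2 * (6.626e-34)^2 / (8 * 9.109e-31 * (5.1e-9)^2)
= 9 * 4.3904e-67 / (8 * 9.109e-31 * 2.6010e-17)
= 2.0847e-20 J
= 0.1301 eV

0.1301


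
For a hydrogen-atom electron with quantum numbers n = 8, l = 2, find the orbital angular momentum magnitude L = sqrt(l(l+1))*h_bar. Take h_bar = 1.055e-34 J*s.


L = sqrt(l*(l+1)) * h_bar
= sqrt(2 * 3) * 1.055e-34
= sqrt(6) * 1.055e-34
= 2.4495 * 1.055e-34
= 2.5842e-34 J*s

2.5842e-34


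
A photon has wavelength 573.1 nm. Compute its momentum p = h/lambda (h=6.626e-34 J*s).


p = h / lambda
= 6.626e-34 / (573.1e-9)
= 6.626e-34 / 5.7310e-07
= 1.1562e-27 kg*m/s

1.1562e-27


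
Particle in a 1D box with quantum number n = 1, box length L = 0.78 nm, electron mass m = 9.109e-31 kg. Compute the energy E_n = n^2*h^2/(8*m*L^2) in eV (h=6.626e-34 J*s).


E = n^2 * h^2 / (8 * m * L^2)
= 1^2 * (6.626e-34)^2 / (8 * 9.109e-31 * (0.78e-9)^2)
= 1 * 4.3904e-67 / (8 * 9.109e-31 * 6.0840e-19)
= 9.9027e-20 J
= 0.6181 eV

0.6181


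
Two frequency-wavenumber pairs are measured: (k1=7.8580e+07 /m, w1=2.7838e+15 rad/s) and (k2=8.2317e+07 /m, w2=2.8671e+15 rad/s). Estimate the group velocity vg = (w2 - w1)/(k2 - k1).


vg = (w2 - w1) / (k2 - k1)
= (2.8671e+15 - 2.7838e+15) / (8.2317e+07 - 7.8580e+07)
= 8.3300e+13 / 3.7370e+06
= 2.2291e+07 m/s

2.2291e+07


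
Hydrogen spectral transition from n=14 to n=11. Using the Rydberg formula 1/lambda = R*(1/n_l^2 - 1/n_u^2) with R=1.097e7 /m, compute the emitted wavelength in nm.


1/lambda = R * (1/n_l^2 - 1/n_u^2)
= 1.097e7 * (1/11^2 - 1/14^2)
= 1.097e7 * (0.008264 - 0.005102)
= 1.097e7 * 0.003162
= 3.4692e+04 /m
lambda = 1 / 3.4692e+04 = 28825.2811 nm

28825.2811


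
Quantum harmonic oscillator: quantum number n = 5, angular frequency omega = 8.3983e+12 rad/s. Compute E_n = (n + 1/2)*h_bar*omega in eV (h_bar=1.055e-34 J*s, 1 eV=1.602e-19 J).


E = (n + 1/2) * h_bar * omega
= (5 + 0.5) * 1.055e-34 * 8.3983e+12
= 5.5 * 8.8602e-22
= 4.8731e-21 J
= 0.0304 eV

0.0304


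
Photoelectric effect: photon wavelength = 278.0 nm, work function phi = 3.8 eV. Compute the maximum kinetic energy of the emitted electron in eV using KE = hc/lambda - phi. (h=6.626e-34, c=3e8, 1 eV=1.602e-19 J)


E_photon = hc / lambda
= (6.626e-34)(3e8) / (278.0e-9)
= 7.1504e-19 J
= 4.4634 eV
KE = E_photon - phi
= 4.4634 - 3.8
= 0.6634 eV

0.6634


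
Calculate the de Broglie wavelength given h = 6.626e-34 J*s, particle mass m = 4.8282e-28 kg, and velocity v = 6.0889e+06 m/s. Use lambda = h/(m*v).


lambda = h / (m * v)
= 6.626e-34 / (4.8282e-28 * 6.0889e+06)
= 6.626e-34 / 2.9398e-21
= 2.2539e-13 m

2.2539e-13


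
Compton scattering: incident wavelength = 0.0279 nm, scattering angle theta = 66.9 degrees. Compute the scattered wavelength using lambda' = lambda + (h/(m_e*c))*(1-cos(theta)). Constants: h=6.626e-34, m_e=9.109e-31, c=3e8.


Compton wavelength: h/(m_e*c) = 2.4247e-12 m
d_lambda = 2.4247e-12 * (1 - cos(66.9 deg))
= 2.4247e-12 * 0.607663
= 1.4734e-12 m = 0.001473 nm
lambda' = 0.0279 + 0.001473
= 0.029373 nm

0.029373


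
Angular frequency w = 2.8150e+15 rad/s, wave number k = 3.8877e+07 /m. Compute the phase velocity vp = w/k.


vp = w / k
= 2.8150e+15 / 3.8877e+07
= 7.2408e+07 m/s

7.2408e+07


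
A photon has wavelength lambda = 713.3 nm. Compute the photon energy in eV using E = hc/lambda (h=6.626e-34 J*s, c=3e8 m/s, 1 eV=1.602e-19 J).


E = hc / lambda
= (6.626e-34)(3e8) / (713.3e-9)
= 1.9878e-25 / 7.1330e-07
= 2.7868e-19 J
Converting to eV: 2.7868e-19 / 1.602e-19
= 1.7396 eV

1.7396


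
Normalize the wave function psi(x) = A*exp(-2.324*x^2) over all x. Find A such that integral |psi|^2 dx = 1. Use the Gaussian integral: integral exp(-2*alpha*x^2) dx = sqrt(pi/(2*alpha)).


integral |psi|^2 dx = A^2 * sqrt(pi/(2*alpha)) = 1
A^2 = sqrt(2*alpha/pi)
= sqrt(2 * 2.324 / pi)
= 1.216349
A = sqrt(1.216349)
= 1.1029

1.1029


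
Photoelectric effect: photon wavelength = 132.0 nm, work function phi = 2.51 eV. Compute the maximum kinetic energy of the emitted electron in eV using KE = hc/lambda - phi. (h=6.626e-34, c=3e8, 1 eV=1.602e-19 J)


E_photon = hc / lambda
= (6.626e-34)(3e8) / (132.0e-9)
= 1.5059e-18 J
= 9.4002 eV
KE = E_photon - phi
= 9.4002 - 2.51
= 6.8902 eV

6.8902


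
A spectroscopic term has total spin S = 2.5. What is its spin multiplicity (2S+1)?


Spin multiplicity = 2S + 1
= 2 * 2.5 + 1
= 5.0 + 1
= 6

6


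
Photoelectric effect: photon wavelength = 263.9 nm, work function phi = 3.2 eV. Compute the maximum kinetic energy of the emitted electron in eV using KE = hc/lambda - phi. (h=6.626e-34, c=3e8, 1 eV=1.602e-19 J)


E_photon = hc / lambda
= (6.626e-34)(3e8) / (263.9e-9)
= 7.5324e-19 J
= 4.7019 eV
KE = E_photon - phi
= 4.7019 - 3.2
= 1.5019 eV

1.5019


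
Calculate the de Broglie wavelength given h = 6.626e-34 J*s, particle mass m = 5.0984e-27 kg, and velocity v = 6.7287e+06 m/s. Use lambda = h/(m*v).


lambda = h / (m * v)
= 6.626e-34 / (5.0984e-27 * 6.7287e+06)
= 6.626e-34 / 3.4306e-20
= 1.9315e-14 m

1.9315e-14


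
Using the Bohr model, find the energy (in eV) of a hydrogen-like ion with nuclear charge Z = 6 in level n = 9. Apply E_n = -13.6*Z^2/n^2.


E_n = -13.6 * Z^2 / n^2
= -13.6 * 6^2 / 9^2
= -13.6 * 36 / 81
= -6.0444 eV

-6.0444


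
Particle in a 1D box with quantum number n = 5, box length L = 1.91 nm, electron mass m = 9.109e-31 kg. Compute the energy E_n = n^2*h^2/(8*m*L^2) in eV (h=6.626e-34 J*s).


E = n^2 * h^2 / (8 * m * L^2)
= 5^2 * (6.626e-34)^2 / (8 * 9.109e-31 * (1.91e-9)^2)
= 25 * 4.3904e-67 / (8 * 9.109e-31 * 3.6481e-18)
= 4.1287e-19 J
= 2.5772 eV

2.5772


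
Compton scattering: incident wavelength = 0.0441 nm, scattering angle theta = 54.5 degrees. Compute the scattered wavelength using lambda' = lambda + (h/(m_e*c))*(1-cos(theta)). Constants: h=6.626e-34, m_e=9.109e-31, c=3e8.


Compton wavelength: h/(m_e*c) = 2.4247e-12 m
d_lambda = 2.4247e-12 * (1 - cos(54.5 deg))
= 2.4247e-12 * 0.419297
= 1.0167e-12 m = 0.001017 nm
lambda' = 0.0441 + 0.001017
= 0.045117 nm

0.045117


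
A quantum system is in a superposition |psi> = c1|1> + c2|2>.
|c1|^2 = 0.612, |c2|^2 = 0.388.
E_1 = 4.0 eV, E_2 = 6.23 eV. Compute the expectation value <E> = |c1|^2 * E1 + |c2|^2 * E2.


<E> = |c1|^2 * E1 + |c2|^2 * E2
= 0.612 * 4.0 + 0.388 * 6.23
= 2.448 + 2.4172
= 4.8652 eV

4.8652


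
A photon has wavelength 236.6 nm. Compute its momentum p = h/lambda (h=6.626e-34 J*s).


p = h / lambda
= 6.626e-34 / (236.6e-9)
= 6.626e-34 / 2.3660e-07
= 2.8005e-27 kg*m/s

2.8005e-27


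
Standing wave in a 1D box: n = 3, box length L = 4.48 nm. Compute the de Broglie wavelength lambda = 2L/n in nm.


lambda = 2L / n
= 2 * 4.48 / 3
= 8.96 / 3
= 2.9867 nm

2.9867


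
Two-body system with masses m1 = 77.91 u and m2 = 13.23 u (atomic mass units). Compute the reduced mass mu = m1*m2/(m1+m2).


mu = m1 * m2 / (m1 + m2)
= 77.91 * 13.23 / (77.91 + 13.23)
= 1030.7493 / 91.14
= 11.3095 u

11.3095


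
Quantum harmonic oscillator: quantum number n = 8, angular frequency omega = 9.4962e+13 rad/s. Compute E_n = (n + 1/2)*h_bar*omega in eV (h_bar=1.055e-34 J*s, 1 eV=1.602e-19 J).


E = (n + 1/2) * h_bar * omega
= (8 + 0.5) * 1.055e-34 * 9.4962e+13
= 8.5 * 1.0018e-20
= 8.5157e-20 J
= 0.5316 eV

0.5316


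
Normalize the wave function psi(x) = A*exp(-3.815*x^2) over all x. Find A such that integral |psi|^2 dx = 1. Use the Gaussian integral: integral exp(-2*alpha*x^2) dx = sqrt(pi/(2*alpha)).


integral |psi|^2 dx = A^2 * sqrt(pi/(2*alpha)) = 1
A^2 = sqrt(2*alpha/pi)
= sqrt(2 * 3.815 / pi)
= 1.55843
A = sqrt(1.55843)
= 1.2484

1.2484


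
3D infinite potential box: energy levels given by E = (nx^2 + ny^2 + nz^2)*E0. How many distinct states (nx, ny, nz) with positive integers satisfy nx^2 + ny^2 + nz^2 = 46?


Enumerate all (nx, ny, nz) with nx^2 + ny^2 + nz^2 = 46:
(1,3,6)
(1,6,3)
(3,1,6)
(3,6,1)
(6,1,3)
(6,3,1)
Total degeneracy = 6

6


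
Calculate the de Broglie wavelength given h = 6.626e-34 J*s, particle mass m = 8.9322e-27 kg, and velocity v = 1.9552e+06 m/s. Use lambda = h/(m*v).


lambda = h / (m * v)
= 6.626e-34 / (8.9322e-27 * 1.9552e+06)
= 6.626e-34 / 1.7464e-20
= 3.7940e-14 m

3.7940e-14


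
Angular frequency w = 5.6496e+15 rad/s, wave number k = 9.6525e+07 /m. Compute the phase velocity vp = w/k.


vp = w / k
= 5.6496e+15 / 9.6525e+07
= 5.8530e+07 m/s

5.8530e+07


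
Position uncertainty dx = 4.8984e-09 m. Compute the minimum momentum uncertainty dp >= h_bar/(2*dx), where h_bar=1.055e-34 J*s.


dp = h_bar / (2 * dx)
= 1.055e-34 / (2 * 4.8984e-09)
= 1.055e-34 / 9.7968e-09
= 1.0769e-26 kg*m/s

1.0769e-26


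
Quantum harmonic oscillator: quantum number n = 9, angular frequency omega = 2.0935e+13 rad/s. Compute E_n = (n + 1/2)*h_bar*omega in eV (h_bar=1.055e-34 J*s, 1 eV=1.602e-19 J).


E = (n + 1/2) * h_bar * omega
= (9 + 0.5) * 1.055e-34 * 2.0935e+13
= 9.5 * 2.2086e-21
= 2.0982e-20 J
= 0.131 eV

0.131


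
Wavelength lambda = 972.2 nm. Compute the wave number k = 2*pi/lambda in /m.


k = 2 * pi / lambda
= 6.2832 / (972.2e-9)
= 6.2832 / 9.7220e-07
= 6.4629e+06 /m

6.4629e+06


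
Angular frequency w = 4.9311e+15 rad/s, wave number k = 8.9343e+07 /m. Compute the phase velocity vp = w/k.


vp = w / k
= 4.9311e+15 / 8.9343e+07
= 5.5193e+07 m/s

5.5193e+07


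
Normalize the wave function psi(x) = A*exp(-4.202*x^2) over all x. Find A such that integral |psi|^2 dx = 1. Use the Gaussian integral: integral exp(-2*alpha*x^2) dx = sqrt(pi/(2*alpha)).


integral |psi|^2 dx = A^2 * sqrt(pi/(2*alpha)) = 1
A^2 = sqrt(2*alpha/pi)
= sqrt(2 * 4.202 / pi)
= 1.635566
A = sqrt(1.635566)
= 1.2789

1.2789


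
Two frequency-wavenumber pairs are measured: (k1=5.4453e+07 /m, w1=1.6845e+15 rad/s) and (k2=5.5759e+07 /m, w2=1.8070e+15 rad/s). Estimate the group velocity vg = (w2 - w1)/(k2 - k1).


vg = (w2 - w1) / (k2 - k1)
= (1.8070e+15 - 1.6845e+15) / (5.5759e+07 - 5.4453e+07)
= 1.2250e+14 / 1.3060e+06
= 9.3798e+07 m/s

9.3798e+07


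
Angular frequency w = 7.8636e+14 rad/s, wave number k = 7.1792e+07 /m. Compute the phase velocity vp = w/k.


vp = w / k
= 7.8636e+14 / 7.1792e+07
= 1.0953e+07 m/s

1.0953e+07


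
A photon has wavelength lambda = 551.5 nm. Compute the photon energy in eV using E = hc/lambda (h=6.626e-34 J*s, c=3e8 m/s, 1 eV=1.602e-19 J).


E = hc / lambda
= (6.626e-34)(3e8) / (551.5e-9)
= 1.9878e-25 / 5.5150e-07
= 3.6044e-19 J
Converting to eV: 3.6044e-19 / 1.602e-19
= 2.2499 eV

2.2499


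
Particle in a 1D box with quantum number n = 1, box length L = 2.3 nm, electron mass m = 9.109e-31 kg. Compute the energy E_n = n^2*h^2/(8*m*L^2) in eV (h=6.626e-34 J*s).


E = n^2 * h^2 / (8 * m * L^2)
= 1^2 * (6.626e-34)^2 / (8 * 9.109e-31 * (2.3e-9)^2)
= 1 * 4.3904e-67 / (8 * 9.109e-31 * 5.2900e-18)
= 1.1389e-20 J
= 0.0711 eV

0.0711


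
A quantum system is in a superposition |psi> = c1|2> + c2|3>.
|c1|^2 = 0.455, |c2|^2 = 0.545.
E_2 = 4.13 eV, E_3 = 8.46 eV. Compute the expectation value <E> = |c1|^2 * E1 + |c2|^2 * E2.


<E> = |c1|^2 * E1 + |c2|^2 * E2
= 0.455 * 4.13 + 0.545 * 8.46
= 1.8792 + 4.6107
= 6.4899 eV

6.4899


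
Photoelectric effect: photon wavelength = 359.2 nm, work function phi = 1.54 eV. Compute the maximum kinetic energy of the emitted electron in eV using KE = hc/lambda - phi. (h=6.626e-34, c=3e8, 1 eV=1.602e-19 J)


E_photon = hc / lambda
= (6.626e-34)(3e8) / (359.2e-9)
= 5.5340e-19 J
= 3.4544 eV
KE = E_photon - phi
= 3.4544 - 1.54
= 1.9144 eV

1.9144


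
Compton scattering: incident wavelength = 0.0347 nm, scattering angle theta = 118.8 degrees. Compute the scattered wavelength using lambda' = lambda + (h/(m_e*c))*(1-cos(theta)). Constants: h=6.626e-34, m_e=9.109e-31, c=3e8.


Compton wavelength: h/(m_e*c) = 2.4247e-12 m
d_lambda = 2.4247e-12 * (1 - cos(118.8 deg))
= 2.4247e-12 * 1.481754
= 3.5928e-12 m = 0.003593 nm
lambda' = 0.0347 + 0.003593
= 0.038293 nm

0.038293


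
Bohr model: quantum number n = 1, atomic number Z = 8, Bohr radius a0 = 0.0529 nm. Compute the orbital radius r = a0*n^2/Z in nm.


r = a0 * n^2 / Z
= 0.0529 * 1^2 / 8
= 0.0529 * 1 / 8
= 0.0066 nm

0.0066


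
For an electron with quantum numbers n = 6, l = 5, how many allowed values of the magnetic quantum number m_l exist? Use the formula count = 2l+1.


m_l ranges from -l to +l in integer steps
So m_l goes from -5 to +5
Count = 2l + 1 = 2*5 + 1
= 11

11


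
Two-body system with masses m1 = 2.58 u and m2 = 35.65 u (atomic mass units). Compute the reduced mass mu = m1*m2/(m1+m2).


mu = m1 * m2 / (m1 + m2)
= 2.58 * 35.65 / (2.58 + 35.65)
= 91.977 / 38.23
= 2.4059 u

2.4059


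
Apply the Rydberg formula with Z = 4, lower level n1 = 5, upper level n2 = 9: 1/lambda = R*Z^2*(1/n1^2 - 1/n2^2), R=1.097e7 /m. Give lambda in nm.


1/lambda = R * Z^2 * (1/n1^2 - 1/n2^2)
= 1.097e7 * 4^2 * (1/5^2 - 1/9^2)
= 1.097e7 * 16 * (0.04 - 0.012346)
= 4.8539e+06 /m
lambda = 1 / 4.8539e+06
= 206.0205 nm

206.0205


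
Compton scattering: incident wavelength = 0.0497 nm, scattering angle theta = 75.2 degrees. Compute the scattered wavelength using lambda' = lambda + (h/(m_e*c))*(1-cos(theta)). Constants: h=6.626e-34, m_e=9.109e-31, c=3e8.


Compton wavelength: h/(m_e*c) = 2.4247e-12 m
d_lambda = 2.4247e-12 * (1 - cos(75.2 deg))
= 2.4247e-12 * 0.744554
= 1.8053e-12 m = 0.001805 nm
lambda' = 0.0497 + 0.001805
= 0.051505 nm

0.051505
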